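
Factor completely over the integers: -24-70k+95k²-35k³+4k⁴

(4k+1)(k-2)(k-3)(k-4)

Among the possible rational roots, k = 2 is a root, so (k-2) is a factor; dividing leaves 4k³-27k²+41k+12.
Continuing, k = 3 is a root, so (k-3) divides it; the quotient is 4k²-15k-4.
The remaining quadratic factors as (4k+1)(k-4).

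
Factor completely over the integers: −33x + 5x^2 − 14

(5x + 2)(x − 7)

Need a pair with product 5·(−14) = −70 and sum −33: that's −35 and 2.
Split the middle term: 5x^2 − 35x + 2x − 14 = 5x(x − 7) + 2(x − 7).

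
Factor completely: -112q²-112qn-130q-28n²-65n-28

-(8q+4n+7)(14q+7n+4)

Group: -14q(8q+4n+7) + (-7n-4)(8q+4n+7); both groups contain (8q+4n+7).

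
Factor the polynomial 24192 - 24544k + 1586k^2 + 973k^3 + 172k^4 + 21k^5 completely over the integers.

Among the possible rational roots, k = 8/7 is a root, giving the factor (7k - 8) and quotient 3k^4 + 28k^3 + 171k^2 + 422k - 3024.
Continuing, k = 8/3 is a root, so (3k - 8) divides it; the quotient is k^3 + 12k^2 + 89k + 378.
Then k = -7 is a root, so (k + 7) divides it; the quotient is k^2 + 5k + 54.
The quadratic k^2 + 5k + 54 has discriminant -191 < 0 and is irreducible over ℤ.

(3k - 8)(7k - 8)(k + 7)(k^2 + 5k + 54)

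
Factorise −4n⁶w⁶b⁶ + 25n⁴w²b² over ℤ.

Pull out the common factor n⁴w²b², leaving −4n²w⁴b⁴ + 25.
Recognize a difference of squares with the parts 5 and 2nw²b².

−b²n⁴w²(2nw²b² + 5)(2nw²b² − 5)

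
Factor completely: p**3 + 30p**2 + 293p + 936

Trying the rational-root candidates, p = -9 is a root, so (p + 9) divides it; the quotient is p**2 + 21p + 104.
The remaining quadratic factors as (p + 8)(p + 13).

(p + 13)(p + 8)(p + 9)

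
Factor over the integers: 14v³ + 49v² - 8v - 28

(2v + 7)(7v² - 4)

Group as (14v³ - 8v) + (49v² - 28) = 2v(7v² - 4) + 7(7v² - 4).
Both groups share the factor (7v² - 4).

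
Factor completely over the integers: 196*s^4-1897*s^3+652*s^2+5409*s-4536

By the rational root theorem, s = -7/4 is a root, so (4*s+7) divides it; the quotient is 49*s^3-560*s^2+1143*s-648.
Next, s = 9 is a root, giving the factor (s-9) and quotient 49*s^2-119*s+72.
The remaining quadratic factors as (7*s-9)(7*s-8).

(4*s+7)*(7*s-8)*(7*s-9)*(s-9)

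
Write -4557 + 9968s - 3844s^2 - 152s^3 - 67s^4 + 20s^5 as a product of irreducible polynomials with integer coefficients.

(4s - 7)(5s - 3)(s - 7)(s^2 + 6s + 31)

Among the possible rational roots, s = 7 is a root, so (s - 7) is a factor; dividing leaves 20s^4 + 73s^3 + 359s^2 - 1331s + 651.
Then s = 7/4 is a root, so (4s - 7) is a factor; dividing leaves 5s^3 + 27s^2 + 137s - 93.
Next, s = 3/5 is a root, giving the factor (5s - 3) and quotient s^2 + 6s + 31.
The quadratic s^2 + 6s + 31 has discriminant -88 < 0 and is irreducible over ℤ.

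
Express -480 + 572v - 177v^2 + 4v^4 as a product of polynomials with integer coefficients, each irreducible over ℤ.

(2v - 3)(2v - 5)(v + 8)(v - 4)

By the rational root theorem, v = 5/2 is a root, so (2v - 5) is a factor; dividing leaves 2v^3 + 5v^2 - 76v + 96.
Next, v = 3/2 is a root, so (2v - 3) is a factor; dividing leaves v^2 + 4v - 32.
The remaining quadratic factors as (v - 4)(v + 8).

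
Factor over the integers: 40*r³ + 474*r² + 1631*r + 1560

Among the possible rational roots, r = -13/2 is a root, giving the factor (2*r + 13) and quotient 20*r² + 107*r + 120.
The remaining quadratic factors as (4*r + 15)(5*r + 8).

(2*r + 13)*(4*r + 15)*(5*r + 8)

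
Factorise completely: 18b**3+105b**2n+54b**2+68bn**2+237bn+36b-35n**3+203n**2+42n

Group: 3b(6b**2+37bn+6b+35n**2+7n) + (-n+6)(6b**2+37bn+6b+35n**2+7n); both groups contain (6b**2+37bn+6b+35n**2+7n), so (3b-n+6) is a factor with cofactor 6b**2+37bn+6b+35n**2+7n.
The cofactor groups again: 6b**2+37bn+6b+35n**2+7n = b(6b+7n) + (5n+1)(6b+7n); both groups contain (6b+7n), giving (b+5n+1)(6b+7n).

(3b-n+6)(6b+7n)(b+5n+1)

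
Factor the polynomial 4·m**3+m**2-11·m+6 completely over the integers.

(4·m-3)·(m+2)·(m-1)

Among the possible rational roots, m = 3/4 is a root, so (4·m-3) is a factor; dividing leaves m**2+m-2.
The remaining quadratic factors as (m-1)(m+2).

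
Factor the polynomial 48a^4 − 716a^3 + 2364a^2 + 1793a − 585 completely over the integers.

Testing divisors of the constant over divisors of the leading coefficient, a = 13/2 is a root, so (2a − 13) is a factor; dividing leaves 24a^3 − 202a^2 − 131a + 45.
Next, a = 1/4 is a root, giving the factor (4a − 1) and quotient 6a^2 − 49a − 45.
The remaining quadratic factors as (6a + 5)(a − 9).

(2a − 13)(4a − 1)(6a + 5)(a − 9)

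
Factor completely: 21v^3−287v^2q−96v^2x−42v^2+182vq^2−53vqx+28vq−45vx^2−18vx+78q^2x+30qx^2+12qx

Group: 3v(7v^2−91vq−32vx−14v−39qx−15x^2−6x) − 2q(7v^2−91vq−32vx−14v−39qx−15x^2−6x); both groups contain (7v^2−91vq−32vx−14v−39qx−15x^2−6x), so (3v−2q) is a factor with cofactor 7v^2−91vq−32vx−14v−39qx−15x^2−6x.
The cofactor groups again: 7v^2−91vq−32vx−14v−39qx−15x^2−6x = v(7v+3x) + (−13q−5x−2)(7v+3x); both groups contain (7v+3x), giving (v−13q−5x−2)(7v+3x).

(v−13q−5x−2)(3v−2q)(7v+3x)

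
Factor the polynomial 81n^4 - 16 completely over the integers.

(3n + 2)(3n - 2)(9n^2 + 4)

Difference of squares twice: with A = 3n and B = 2, A⁴ − B⁴ = (A² − B²)(A² + B²), and A² − B² factors again.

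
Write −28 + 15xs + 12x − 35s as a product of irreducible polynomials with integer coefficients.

Group as (15xs + 12x) + (−35s − 28) = 3x(5s + 4) − 7(5s + 4).
Both groups share the factor (5s + 4).

(3x − 7)(5s + 4)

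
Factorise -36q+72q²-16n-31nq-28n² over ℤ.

-(4n+9q)(7n-8q+4)

Group: -4n(7n-8q+4) - 9q(7n-8q+4); both groups contain (7n-8q+4).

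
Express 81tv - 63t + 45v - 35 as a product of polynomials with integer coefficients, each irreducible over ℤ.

Group as (81tv - 63t) + (45v - 35) = 9t(9v - 7) + 5(9v - 7).
Both groups share the factor (9v - 7).

(9t + 5)(9v - 7)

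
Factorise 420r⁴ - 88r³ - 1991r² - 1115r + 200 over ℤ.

Trying the rational-root candidates, r = -5/6 is a root, giving the factor (6r + 5) and quotient 70r³ - 73r² - 271r + 40.
Continuing, r = 1/7 is a root, so (7r - 1) divides it; the quotient is 10r² - 9r - 40.
The remaining quadratic factors as (2r - 5)(5r + 8).

(2r - 5)(5r + 8)(6r + 5)(7r - 1)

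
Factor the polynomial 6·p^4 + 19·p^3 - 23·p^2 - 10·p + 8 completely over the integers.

Trying the rational-root candidates, p = 1/2 is a root, giving the factor (2·p - 1) and quotient 3·p^3 + 11·p^2 - 6·p - 8.
Next, p = -2/3 is a root, so (3·p + 2) is a factor; dividing leaves p^2 + 3·p - 4.
The remaining quadratic factors as (p + 4)(p - 1).

(2·p - 1)·(3·p + 2)·(p + 4)·(p - 1)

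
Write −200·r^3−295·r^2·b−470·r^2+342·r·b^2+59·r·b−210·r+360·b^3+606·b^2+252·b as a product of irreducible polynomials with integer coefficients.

−(5·r−6·b)·(8·r+15·b+14)·(5·r+4·b+3)

Group: 5·r·(−40·r^2−27·r·b−70·r+90·b^2+84·b) + (4·b+3)·(−40·r^2−27·r·b−70·r+90·b^2+84·b); both groups contain (−40·r^2−27·r·b−70·r+90·b^2+84·b), so (5·r+4·b+3) is a factor with cofactor −40·r^2−27·r·b−70·r+90·b^2+84·b.
The cofactor groups again: −40·r^2−27·r·b−70·r+90·b^2+84·b = −5·r·(8·r+15·b+14) + 6·b·(8·r+15·b+14); both groups contain (8·r+15·b+14), giving −(5·r−6·b)·(8·r+15·b+14).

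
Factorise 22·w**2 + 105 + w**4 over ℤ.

Substitute u = w**2 to get a quadratic in u, then factor.
w**2 + 15 is irreducible over ℤ (always positive, so no real roots).
w**2 + 7 is irreducible over ℤ (always positive, so no real roots).

(w**2 + 15)·(w**2 + 7)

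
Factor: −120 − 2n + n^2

Two integers with product −120 and sum −2 are −12 and 10.

(n + 10)(n − 12)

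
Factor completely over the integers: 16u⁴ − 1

Difference of squares twice: with A = 2u and B = 1, A⁴ − B⁴ = (A² − B²)(A² + B²), and A² − B² factors again.

(2u + 1)(2u − 1)(4u² + 1)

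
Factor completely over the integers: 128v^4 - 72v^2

Every term has a factor of 8v^2. Then 16v^2 - 9 = (4v)² − (3)².

8v^2(4v + 3)(4v - 3)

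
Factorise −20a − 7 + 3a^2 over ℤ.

Need a pair with product 3·(−7) = −21 and sum −20: that's −21 and 1.
Split the middle term: 3a^2 − 21a + a − 7 = 3a(a − 7) + (a − 7).

(3a + 1)(a − 7)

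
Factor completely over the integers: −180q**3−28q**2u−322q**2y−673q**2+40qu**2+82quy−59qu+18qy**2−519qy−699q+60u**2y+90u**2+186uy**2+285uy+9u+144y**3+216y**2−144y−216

−(4q+6y+9)(5q−2u−3y+3)(9q+5u+8y+8)

Group: 9q(−20q**2+8qu−18qy−57q+12uy+18u+18y**2+9y−27) + (5u+8y+8)(−20q**2+8qu−18qy−57q+12uy+18u+18y**2+9y−27); both groups contain (−20q**2+8qu−18qy−57q+12uy+18u+18y**2+9y−27), so (9q+5u+8y+8) is a factor with cofactor −20q**2+8qu−18qy−57q+12uy+18u+18y**2+9y−27.
The cofactor groups again: −20q**2+8qu−18qy−57q+12uy+18u+18y**2+9y−27 = −5q(4q+6y+9) + (2u+3y−3)(4q+6y+9); both groups contain (4q+6y+9), giving −(5q−2u−3y+3)(4q+6y+9).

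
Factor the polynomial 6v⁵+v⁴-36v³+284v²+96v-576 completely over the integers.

(2v+3)(3v-4)(v+4)(v²-4v+12)

By the rational root theorem, v = -4 is a root, so (v+4) divides it; the quotient is 6v⁴-23v³+56v²+60v-144.
Then v = 4/3 is a root, so (3v-4) is a factor; dividing leaves 2v³-5v²+12v+36.
Then v = -3/2 is a root, so (2v+3) divides it; the quotient is v²-4v+12.
The quadratic v²-4v+12 has discriminant -32 < 0 and is irreducible over ℤ.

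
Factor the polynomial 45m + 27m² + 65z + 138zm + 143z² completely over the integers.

(11z + 3m + 5)(13z + 9m)

Group: 11z(13z + 9m) + (3m + 5)(13z + 9m); both groups contain (13z + 9m).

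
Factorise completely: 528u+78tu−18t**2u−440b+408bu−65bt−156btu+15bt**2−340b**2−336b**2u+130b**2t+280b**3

Group: 5b(56b**2+26bt−68b+3t**2−13t−88) − 6u(56b**2+26bt−68b+3t**2−13t−88); both groups contain (56b**2+26bt−68b+3t**2−13t−88), so (5b−6u) is a factor with cofactor 56b**2+26bt−68b+3t**2−13t−88.
The cofactor groups again: 56b**2+26bt−68b+3t**2−13t−88 = 4b(14b+3t+11) + (t−8)(14b+3t+11); both groups contain (14b+3t+11), giving (4b+t−8)(14b+3t+11).

(14b+3t+11)(4b+t−8)(5b−6u)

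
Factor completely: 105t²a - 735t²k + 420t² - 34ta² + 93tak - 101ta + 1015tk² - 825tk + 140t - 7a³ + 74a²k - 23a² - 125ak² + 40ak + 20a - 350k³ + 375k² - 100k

Group: 15t(7ta - 49tk + 28t + a² - 12ak + 4a + 35k² - 20k) + (-7a - 10k + 5)(7ta - 49tk + 28t + a² - 12ak + 4a + 35k² - 20k); both groups contain (7ta - 49tk + 28t + a² - 12ak + 4a + 35k² - 20k), so (15t - 7a - 10k + 5) is a factor with cofactor 7ta - 49tk + 28t + a² - 12ak + 4a + 35k² - 20k.
The cofactor groups again: 7ta - 49tk + 28t + a² - 12ak + 4a + 35k² - 20k = 7t(a - 7k + 4) + (a - 5k)(a - 7k + 4); both groups contain (a - 7k + 4), giving (7t + a - 5k)(a - 7k + 4).

(15t - 7a - 10k + 5)(7t + a - 5k)(a - 7k + 4)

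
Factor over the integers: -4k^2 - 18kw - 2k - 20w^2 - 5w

-(2k + 4w + 1)(2k + 5w)

Group: -2k(2k + 4w + 1) - 5w(2k + 4w + 1); both groups contain (2k + 4w + 1).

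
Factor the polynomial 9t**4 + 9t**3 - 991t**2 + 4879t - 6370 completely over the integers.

Among the possible rational roots, t = 5 is a root, giving the factor (t - 5) and quotient 9t**3 + 54t**2 - 721t + 1274.
Then t = -13 is a root, so (t + 13) divides it; the quotient is 9t**2 - 63t + 98.
The remaining quadratic factors as (3t - 14)(3t - 7).

(3t - 14)(3t - 7)(t + 13)(t - 5)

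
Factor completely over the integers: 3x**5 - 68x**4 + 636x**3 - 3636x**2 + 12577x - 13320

Trying the rational-root candidates, x = 9 is a root, so (x - 9) divides it; the quotient is 3x**4 - 41x**3 + 267x**2 - 1233x + 1480.
Then x = 5/3 is a root, so (3x - 5) is a factor; dividing leaves x**3 - 12x**2 + 69x - 296.
Next, x = 8 is a root, so (x - 8) divides it; the quotient is x**2 - 4x + 37.
The quadratic x**2 - 4x + 37 has discriminant -132 < 0 and is irreducible over ℤ.

(3x - 5)(x - 8)(x - 9)(x**2 - 4x + 37)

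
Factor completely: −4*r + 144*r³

Every term has a factor of 4*r. Then 36*r² − 1 = (6*r)² − (1)².

4*r*(6*r + 1)*(6*r − 1)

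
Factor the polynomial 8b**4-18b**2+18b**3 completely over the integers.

2b**2(4b-3)(b+3)

Pull out the common factor 2b**2, then factor the remaining trinomial.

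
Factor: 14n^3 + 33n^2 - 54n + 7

(2n + 7)(7n - 1)(n - 1)

Testing divisors of the constant over divisors of the leading coefficient, n = 1/7 is a root, giving the factor (7n - 1) and quotient 2n^2 + 5n - 7.
The remaining quadratic factors as (n - 1)(2n + 7).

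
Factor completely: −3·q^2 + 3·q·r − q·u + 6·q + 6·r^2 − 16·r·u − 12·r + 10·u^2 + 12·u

−(3·q + 3·r − 5·u − 6)·(q − 2·r + 2·u)

Group: −3·q·(q − 2·r + 2·u) + (−3·r + 5·u + 6)·(q − 2·r + 2·u); both groups contain (q − 2·r + 2·u).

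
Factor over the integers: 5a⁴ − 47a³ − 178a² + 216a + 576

Testing divisors of the constant over divisors of the leading coefficient, a = −3 is a root, so (a + 3) is a factor; dividing leaves 5a³ − 62a² + 8a + 192.
Continuing, a = 12 is a root, giving the factor (a − 12) and quotient 5a² − 2a − 16.
The remaining quadratic factors as (5a + 8)(a − 2).

(5a + 8)(a + 3)(a − 12)(a − 2)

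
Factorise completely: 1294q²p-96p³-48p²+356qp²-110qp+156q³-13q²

(12q-2p-1)(13q+6p)(q+8p)

Group: q(156q²+46qp-13q-12p²-6p) + 8p(156q²+46qp-13q-12p²-6p); both groups contain (156q²+46qp-13q-12p²-6p), so (q+8p) is a factor with cofactor 156q²+46qp-13q-12p²-6p.
The cofactor groups again: 156q²+46qp-13q-12p²-6p = 13q(12q-2p-1) + 6p(12q-2p-1); both groups contain (12q-2p-1), giving (13q+6p)(12q-2p-1).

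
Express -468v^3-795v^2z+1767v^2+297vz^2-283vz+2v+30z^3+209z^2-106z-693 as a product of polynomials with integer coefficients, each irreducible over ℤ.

-(12v+z+7)(13v-5z-9)(3v+6z-11)

Group: 13v(-36v^2-75vz+111v-6z^2-31z+77) + (-5z-9)(-36v^2-75vz+111v-6z^2-31z+77); both groups contain (-36v^2-75vz+111v-6z^2-31z+77), so (13v-5z-9) is a factor with cofactor -36v^2-75vz+111v-6z^2-31z+77.
The cofactor groups again: -36v^2-75vz+111v-6z^2-31z+77 = -12v(3v+6z-11) + (-z-7)(3v+6z-11); both groups contain (3v+6z-11), giving -(12v+z+7)(3v+6z-11).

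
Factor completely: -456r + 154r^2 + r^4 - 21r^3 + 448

(r - 2)(r - 4)(r - 7)(r - 8)

Trying the rational-root candidates, r = 8 is a root, so (r - 8) is a factor; dividing leaves r^3 - 13r^2 + 50r - 56.
Continuing, r = 4 is a root, so (r - 4) is a factor; dividing leaves r^2 - 9r + 14.
The remaining quadratic factors as (r - 7)(r - 2).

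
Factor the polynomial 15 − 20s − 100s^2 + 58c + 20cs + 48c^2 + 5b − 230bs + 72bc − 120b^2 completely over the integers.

−(15b + 6c + 10s + 5)(8b − 8c + 10s − 3)

Group: −15b(8b − 8c + 10s − 3) + (−6c − 10s − 5)(8b − 8c + 10s − 3); both groups contain (8b − 8c + 10s − 3).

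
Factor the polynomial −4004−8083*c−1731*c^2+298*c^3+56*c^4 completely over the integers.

(2*c−11)*(4*c+13)*(7*c+4)*(c+7)

Testing divisors of the constant over divisors of the leading coefficient, c = −4/7 is a root, so (7*c+4) is a factor; dividing leaves 8*c^3+38*c^2−269*c−1001.
Continuing, c = −7 is a root, so (c+7) divides it; the quotient is 8*c^2−18*c−143.
The remaining quadratic factors as (4*c+13)(2*c−11).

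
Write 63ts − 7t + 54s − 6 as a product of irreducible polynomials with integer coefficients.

Group as (63ts − 7t) + (54s − 6) = 7t(9s − 1) + 6(9s − 1).
Both groups share the factor (9s − 1).

(7t + 6)(9s − 1)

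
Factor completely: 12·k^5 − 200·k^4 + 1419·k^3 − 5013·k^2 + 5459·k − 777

By the rational root theorem, k = 3/2 is a root, so (2·k − 3) is a factor; dividing leaves 6·k^4 − 91·k^3 + 573·k^2 − 1647·k + 259.
Next, k = 7 is a root, so (k − 7) divides it; the quotient is 6·k^3 − 49·k^2 + 230·k − 37.
Then k = 1/6 is a root, so (6·k − 1) divides it; the quotient is k^2 − 8·k + 37.
The quadratic k^2 − 8·k + 37 has discriminant −84 < 0 and is irreducible over ℤ.

(2·k − 3)·(6·k − 1)·(k − 7)·(k^2 − 8·k + 37)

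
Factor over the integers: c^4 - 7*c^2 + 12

Substitute u = c^2 to get a quadratic in u, then factor.
c^2 - 4 is a difference of squares.
c^2 - 3 is irreducible over ℤ (3 is not a perfect square).

(c + 2)*(c - 2)*(c^2 - 3)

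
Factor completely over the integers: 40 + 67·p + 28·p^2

(4·p + 5)·(7·p + 8)

Need a pair with product 28·40 = 1120 and sum 67: that's 32 and 35.
Split the middle term: 28·p^2 + 32·p + 35·p + 40 = 4·p·(7·p + 8) + 5·(7·p + 8).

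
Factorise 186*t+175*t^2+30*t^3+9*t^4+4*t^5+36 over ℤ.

By the rational root theorem, t = -1/4 is a root, so (4*t+1) divides it; the quotient is t^4+2*t^3+7*t^2+42*t+36.
Then t = -1 is a root, so (t+1) is a factor; dividing leaves t^3+t^2+6*t+36.
Next, t = -3 is a root, giving the factor (t+3) and quotient t^2-2*t+12.
The quadratic t^2-2*t+12 has discriminant -44 < 0 and is irreducible over ℤ.

(4*t+1)*(t+1)*(t+3)*(t^2-2*t+12)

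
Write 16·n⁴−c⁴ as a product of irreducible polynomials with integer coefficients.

(2·n−c)·(2·n+c)·(4·n²+c²)

Write as (4·n²)² − (c²)², then factor 4·n²−c² once more.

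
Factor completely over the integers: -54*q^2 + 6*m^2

6*(m + 3*q)*(m - 3*q)

Factor out 6, leaving m^2 - 9*q^2, which is a difference of two squares.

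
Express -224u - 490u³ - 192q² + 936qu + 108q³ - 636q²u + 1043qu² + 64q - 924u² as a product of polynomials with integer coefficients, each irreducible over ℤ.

Group: 9q(12q² - 52qu - 16q + 35u² + 56u) + (-14u - 4)(12q² - 52qu - 16q + 35u² + 56u); both groups contain (12q² - 52qu - 16q + 35u² + 56u), so (9q - 14u - 4) is a factor with cofactor 12q² - 52qu - 16q + 35u² + 56u.
The cofactor groups again: 12q² - 52qu - 16q + 35u² + 56u = 2q(6q - 5u - 8) - 7u(6q - 5u - 8); both groups contain (6q - 5u - 8), giving (2q - 7u)(6q - 5u - 8).

(2q - 7u)(6q - 5u - 8)(9q - 14u - 4)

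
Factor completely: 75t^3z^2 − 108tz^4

Every term has a factor of 3tz^2. Then 25t^2 − 36z^2 = (5t)² − (6z)².

3tz^2(5t + 6z)(5t − 6z)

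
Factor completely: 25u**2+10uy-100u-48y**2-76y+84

(5u+8y-6)(5u-6y-14)

Group: 5u(5u-6y-14) + (8y-6)(5u-6y-14); both groups contain (5u-6y-14).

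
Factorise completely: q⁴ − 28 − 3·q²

(q² + 4)·(q² − 7)

Substitute u = q² to get a quadratic in u, then factor.
q² + 4 is irreducible over ℤ (sum of squares).
q² − 7 is irreducible over ℤ (7 is not a perfect square).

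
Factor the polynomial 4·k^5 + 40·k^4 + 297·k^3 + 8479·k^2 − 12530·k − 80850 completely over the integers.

Trying the rational-root candidates, k = −5/2 is a root, so (2·k + 5) divides it; the quotient is 2·k^4 + 15·k^3 + 111·k^2 + 3962·k − 16170.
Continuing, k = 7/2 is a root, giving the factor (2·k − 7) and quotient k^3 + 11·k^2 + 94·k + 2310.
Continuing, k = −15 is a root, so (k + 15) is a factor; dividing leaves k^2 − 4·k + 154.
The quadratic k^2 − 4·k + 154 has discriminant −600 < 0 and is irreducible over ℤ.

(2·k + 5)·(2·k − 7)·(k + 15)·(k^2 − 4·k + 154)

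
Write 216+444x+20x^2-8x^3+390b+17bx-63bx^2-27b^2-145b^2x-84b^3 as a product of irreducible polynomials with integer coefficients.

-(3b+x+6)(4b+x-9)(7b+8x+4)

Group: 3b(-28b^2-39bx+47b-8x^2+68x+36) + (x+6)(-28b^2-39bx+47b-8x^2+68x+36); both groups contain (-28b^2-39bx+47b-8x^2+68x+36), so (3b+x+6) is a factor with cofactor -28b^2-39bx+47b-8x^2+68x+36.
The cofactor groups again: -28b^2-39bx+47b-8x^2+68x+36 = -7b(4b+x-9) + (-8x-4)(4b+x-9); both groups contain (4b+x-9), giving -(7b+8x+4)(4b+x-9).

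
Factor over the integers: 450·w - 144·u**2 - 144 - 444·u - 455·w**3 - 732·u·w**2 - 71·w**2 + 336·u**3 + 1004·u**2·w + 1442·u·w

Group: 14·u·(24·u**2 + 94·u·w - 24·u + 35·w**2 + 27·w - 18) + (-13·w + 8)·(24·u**2 + 94·u·w - 24·u + 35·w**2 + 27·w - 18); both groups contain (24·u**2 + 94·u·w - 24·u + 35·w**2 + 27·w - 18), so (14·u - 13·w + 8) is a factor with cofactor 24·u**2 + 94·u·w - 24·u + 35·w**2 + 27·w - 18.
The cofactor groups again: 24·u**2 + 94·u·w - 24·u + 35·w**2 + 27·w - 18 = 12·u·(2·u + 7·w - 3) + (5·w + 6)·(2·u + 7·w - 3); both groups contain (2·u + 7·w - 3), giving (12·u + 5·w + 6)·(2·u + 7·w - 3).

(12·u + 5·w + 6)·(14·u - 13·w + 8)·(2·u + 7·w - 3)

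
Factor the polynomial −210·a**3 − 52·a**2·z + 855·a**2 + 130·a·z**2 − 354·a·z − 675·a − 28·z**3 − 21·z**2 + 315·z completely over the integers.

−(14·a − 4·z − 15)·(15·a − 7·z)·(a + z − 3)

Group: 14·a·(−15·a**2 − 8·a·z + 45·a + 7·z**2 − 21·z) + (−4·z − 15)·(−15·a**2 − 8·a·z + 45·a + 7·z**2 − 21·z); both groups contain (−15·a**2 − 8·a·z + 45·a + 7·z**2 − 21·z), so (14·a − 4·z − 15) is a factor with cofactor −15·a**2 − 8·a·z + 45·a + 7·z**2 − 21·z.
The cofactor groups again: −15·a**2 − 8·a·z + 45·a + 7·z**2 − 21·z = −a·(15·a − 7·z) + (−z + 3)·(15·a − 7·z); both groups contain (15·a − 7·z), giving −(a + z − 3)·(15·a − 7·z).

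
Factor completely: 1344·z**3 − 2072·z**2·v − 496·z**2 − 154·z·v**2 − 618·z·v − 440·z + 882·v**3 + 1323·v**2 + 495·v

Group: 14·z·(96·z**2 − 52·z·v + 40·z − 63·v**2 − 45·v) + (−14·v − 11)·(96·z**2 − 52·z·v + 40·z − 63·v**2 − 45·v); both groups contain (96·z**2 − 52·z·v + 40·z − 63·v**2 − 45·v), so (14·z − 14·v − 11) is a factor with cofactor 96·z**2 − 52·z·v + 40·z − 63·v**2 − 45·v.
The cofactor groups again: 96·z**2 − 52·z·v + 40·z − 63·v**2 − 45·v = 12·z·(8·z − 9·v) + (7·v + 5)·(8·z − 9·v); both groups contain (8·z − 9·v), giving (12·z + 7·v + 5)·(8·z − 9·v).

(14·z − 14·v − 11)·(8·z − 9·v)·(12·z + 7·v + 5)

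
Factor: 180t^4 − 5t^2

5t^2(6t + 1)(6t − 1)

Every term has a factor of 5t^2. Then 36t^2 − 1 = (6t)² − (1)².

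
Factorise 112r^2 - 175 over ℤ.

Factor out 7, leaving 16r^2 - 25, which is a difference of two squares.

7(4r + 5)(4r - 5)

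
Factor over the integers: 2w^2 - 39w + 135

(2w - 9)(w - 15)

Need a pair with product 2·135 = 270 and sum -39: that's -9 and -30.
Split the middle term: 2w^2 - 9w - 30w + 135 = w(2w - 9) - 15(2w - 9).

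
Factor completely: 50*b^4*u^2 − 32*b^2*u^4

2*b^2*u^2*(5*b + 4*u)*(5*b − 4*u)

Factor out 2*b^2*u^2, leaving 25*b^2 − 16*u^2, which is a difference of two squares.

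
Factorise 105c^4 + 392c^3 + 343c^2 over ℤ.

7c^2(3c + 7)(5c + 7)

Pull out the common factor 7c^2, then factor the remaining trinomial.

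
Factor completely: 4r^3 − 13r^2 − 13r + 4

(4r − 1)(r + 1)(r − 4)

By the rational root theorem, r = −1 is a root, giving the factor (r + 1) and quotient 4r^2 − 17r + 4.
The remaining quadratic factors as (r − 4)(4r − 1).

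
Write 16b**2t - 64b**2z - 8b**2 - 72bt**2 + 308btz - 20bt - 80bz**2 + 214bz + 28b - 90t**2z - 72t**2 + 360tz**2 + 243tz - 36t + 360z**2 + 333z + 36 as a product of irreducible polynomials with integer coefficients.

Group: 2t(8b**2 - 36bt + 10bz - 28b - 45tz - 36t - 45z - 36) + (-8z - 1)(8b**2 - 36bt + 10bz - 28b - 45tz - 36t - 45z - 36); both groups contain (8b**2 - 36bt + 10bz - 28b - 45tz - 36t - 45z - 36), so (2t - 8z - 1) is a factor with cofactor 8b**2 - 36bt + 10bz - 28b - 45tz - 36t - 45z - 36.
The cofactor groups again: 8b**2 - 36bt + 10bz - 28b - 45tz - 36t - 45z - 36 = 4b(2b - 9t - 9) + (5z + 4)(2b - 9t - 9); both groups contain (2b - 9t - 9), giving (4b + 5z + 4)(2b - 9t - 9).

(2b - 9t - 9)(2t - 8z - 1)(4b + 5z + 4)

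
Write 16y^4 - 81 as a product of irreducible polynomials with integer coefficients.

(2y + 3)(2y - 3)(4y^2 + 9)

(2y)⁴ − (3)⁴ = ((2y)² − (3)²)((2y)² + (3)²); the first factor splits again, the second (4y^2 + 9) is irreducible.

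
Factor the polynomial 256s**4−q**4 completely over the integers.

Difference of squares twice: with A = 4s and B = q, A⁴ − B⁴ = (A² − B²)(A² + B²), and A² − B² factors again.

(4s−q)(4s+q)(16s**2+q**2)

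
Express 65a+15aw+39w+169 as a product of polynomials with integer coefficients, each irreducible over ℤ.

(3w+13)(5a+13)

Group as (15aw+65a) + (39w+169) = 5a(3w+13) + 13(3w+13).
Both groups share the factor (3w+13).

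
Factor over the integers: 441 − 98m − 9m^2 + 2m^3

(2m − 9)(m + 7)(m − 7)

Among the possible rational roots, m = 7 is a root, so (m − 7) is a factor; dividing leaves 2m^2 + 5m − 63.
The remaining quadratic factors as (m + 7)(2m − 9).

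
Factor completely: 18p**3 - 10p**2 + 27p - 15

(9p - 5)(2p**2 + 3)

Group as (18p**3 + 27p) + (-10p**2 - 15) = 9p(2p**2 + 3) - 5(2p**2 + 3).
Both groups share the factor (2p**2 + 3).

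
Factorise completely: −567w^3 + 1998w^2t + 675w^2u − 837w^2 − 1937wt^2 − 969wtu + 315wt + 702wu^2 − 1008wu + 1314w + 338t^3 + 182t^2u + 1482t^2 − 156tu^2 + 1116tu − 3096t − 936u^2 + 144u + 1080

Group: 9w(−63w^2 + 208wt + 75wu − 177w − 169t^2 − 91tu + 273t + 78u^2 − 12u − 90) + (−2t − 12)(−63w^2 + 208wt + 75wu − 177w − 169t^2 − 91tu + 273t + 78u^2 − 12u − 90); both groups contain (−63w^2 + 208wt + 75wu − 177w − 169t^2 − 91tu + 273t + 78u^2 − 12u − 90), so (9w − 2t − 12) is a factor with cofactor −63w^2 + 208wt + 75wu − 177w − 169t^2 − 91tu + 273t + 78u^2 − 12u − 90.
The cofactor groups again: −63w^2 + 208wt + 75wu − 177w − 169t^2 − 91tu + 273t + 78u^2 − 12u − 90 = −9w(7w − 13t − 13u + 15) + (13t − 6u − 6)(7w − 13t − 13u + 15); both groups contain (7w − 13t − 13u + 15), giving −(9w − 13t + 6u + 6)(7w − 13t − 13u + 15).

−(9w − 13t + 6u + 6)(7w − 13t − 13u + 15)(9w − 2t − 12)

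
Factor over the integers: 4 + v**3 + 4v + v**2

(v + 1)(v**2 + 4)

Group as (v**3 + 4v) + (v**2 + 4) = v(v**2 + 4) + (v**2 + 4).
Both groups share the factor (v**2 + 4).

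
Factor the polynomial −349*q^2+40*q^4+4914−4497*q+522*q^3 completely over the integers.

(2*q+7)*(4*q−9)*(5*q−6)*(q+13)

Among the possible rational roots, q = 9/4 is a root, giving the factor (4*q−9) and quotient 10*q^3+153*q^2+257*q−546.
Next, q = −13 is a root, so (q+13) is a factor; dividing leaves 10*q^2+23*q−42.
The remaining quadratic factors as (5*q−6)(2*q+7).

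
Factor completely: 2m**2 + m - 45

Need a pair with product 2·(-45) = -90 and sum 1: that's 10 and -9.
Split the middle term: 2m**2 + 10m - 9m - 45 = 2m(m + 5) - 9(m + 5).

(2m - 9)(m + 5)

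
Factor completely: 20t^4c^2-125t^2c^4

Every term has a factor of 5t^2c^2. Then 4t^2-25c^2 = (2t)² − (5c)².

5c^2t^2(2t-5c)(2t+5c)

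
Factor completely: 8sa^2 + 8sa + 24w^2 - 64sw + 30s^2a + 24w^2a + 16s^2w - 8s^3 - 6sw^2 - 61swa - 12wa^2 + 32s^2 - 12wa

Group: 2s(-4s^2 + 2sw + 15sa + 16s - 8wa - 8w + 4a^2 + 4a) - 3w(-4s^2 + 2sw + 15sa + 16s - 8wa - 8w + 4a^2 + 4a); both groups contain (-4s^2 + 2sw + 15sa + 16s - 8wa - 8w + 4a^2 + 4a), so (2s - 3w) is a factor with cofactor -4s^2 + 2sw + 15sa + 16s - 8wa - 8w + 4a^2 + 4a.
The cofactor groups again: -4s^2 + 2sw + 15sa + 16s - 8wa - 8w + 4a^2 + 4a = -4s(s - 4a - 4) + (2w - a)(s - 4a - 4); both groups contain (s - 4a - 4), giving -(4s - 2w + a)(s - 4a - 4).

-(s - 4a - 4)(2s - 3w)(4s - 2w + a)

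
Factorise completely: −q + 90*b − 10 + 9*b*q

Group as (9*b*q + 90*b) + (−q − 10) = 9*b*(q + 10) − (q + 10).
Both groups share the factor (q + 10).

(9*b − 1)*(q + 10)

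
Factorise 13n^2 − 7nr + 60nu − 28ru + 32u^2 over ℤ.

Group: n(13n − 7r + 8u) + 4u(13n − 7r + 8u); both groups contain (13n − 7r + 8u).

(13n − 7r + 8u)(n + 4u)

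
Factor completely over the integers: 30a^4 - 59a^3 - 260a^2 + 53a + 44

(2a - 1)(3a + 1)(5a + 11)(a - 4)

Among the possible rational roots, a = 1/2 is a root, so (2a - 1) is a factor; dividing leaves 15a^3 - 22a^2 - 141a - 44.
Next, a = -1/3 is a root, giving the factor (3a + 1) and quotient 5a^2 - 9a - 44.
The remaining quadratic factors as (a - 4)(5a + 11).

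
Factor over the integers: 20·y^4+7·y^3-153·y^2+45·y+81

Trying the rational-root candidates, y = 9/4 is a root, giving the factor (4·y-9) and quotient 5·y^3+13·y^2-9·y-9.
Next, y = -3/5 is a root, so (5·y+3) is a factor; dividing leaves y^2+2·y-3.
The remaining quadratic factors as (y-1)(y+3).

(4·y-9)·(5·y+3)·(y+3)·(y-1)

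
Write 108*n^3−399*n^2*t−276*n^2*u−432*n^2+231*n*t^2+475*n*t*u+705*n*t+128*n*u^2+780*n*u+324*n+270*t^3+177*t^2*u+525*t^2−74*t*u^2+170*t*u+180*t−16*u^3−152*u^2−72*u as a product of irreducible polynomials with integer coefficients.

Group: 3*n*(36*n^2−61*n*t−80*n*u−36*n−45*t^2−22*t*u−20*t+16*u^2+8*u) + (−6*t−u−9)*(36*n^2−61*n*t−80*n*u−36*n−45*t^2−22*t*u−20*t+16*u^2+8*u); both groups contain (36*n^2−61*n*t−80*n*u−36*n−45*t^2−22*t*u−20*t+16*u^2+8*u), so (3*n−6*t−u−9) is a factor with cofactor 36*n^2−61*n*t−80*n*u−36*n−45*t^2−22*t*u−20*t+16*u^2+8*u.
The cofactor groups again: 36*n^2−61*n*t−80*n*u−36*n−45*t^2−22*t*u−20*t+16*u^2+8*u = 4*n*(9*n+5*t−2*u) + (−9*t−8*u−4)*(9*n+5*t−2*u); both groups contain (9*n+5*t−2*u), giving (4*n−9*t−8*u−4)*(9*n+5*t−2*u).

(3*n−6*t−u−9)*(4*n−9*t−8*u−4)*(9*n+5*t−2*u)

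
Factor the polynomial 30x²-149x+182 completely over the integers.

Need a pair with product 30·182 = 5460 and sum -149: that's -84 and -65.
Split the middle term: 30x²-84x - 65x+182 = 6x(5x-14) - 13(5x-14).

(5x-14)(6x-13)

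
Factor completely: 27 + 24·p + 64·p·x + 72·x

Group as (64·p·x + 24·p) + (72·x + 27) = 8·p·(8·x + 3) + 9·(8·x + 3).
Both groups share the factor (8·x + 3).

(8·p + 9)·(8·x + 3)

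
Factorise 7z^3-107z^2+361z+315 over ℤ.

(7z+5)(z-7)(z-9)

By the rational root theorem, z = 7 is a root, so (z-7) divides it; the quotient is 7z^2-58z-45.
The remaining quadratic factors as (z-9)(7z+5).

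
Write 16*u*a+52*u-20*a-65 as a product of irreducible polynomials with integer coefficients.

(4*a+13)*(4*u-5)

Group as (16*u*a+52*u) + (-20*a-65) = 4*u*(4*a+13) - 5*(4*a+13).
Both groups share the factor (4*a+13).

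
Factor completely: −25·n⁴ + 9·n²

−n²·(5·n + 3)·(5·n − 3)

Every term has a factor of n²; factoring it out leaves −25·n² + 9.
Recognize a difference of squares with the parts 3 and 5·n.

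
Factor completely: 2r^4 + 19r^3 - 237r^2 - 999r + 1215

(2r + 9)(r + 15)(r - 1)(r - 9)

Trying the rational-root candidates, r = 1 is a root, so (r - 1) is a factor; dividing leaves 2r^3 + 21r^2 - 216r - 1215.
Continuing, r = -15 is a root, so (r + 15) divides it; the quotient is 2r^2 - 9r - 81.
The remaining quadratic factors as (2r + 9)(r - 9).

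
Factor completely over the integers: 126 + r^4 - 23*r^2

(r + 3)*(r - 3)*(r^2 - 14)

Substitute u = r^2 to get a quadratic in u, then factor.
r^2 - 14 is irreducible over ℤ (14 is not a perfect square).
r^2 - 9 is a difference of squares.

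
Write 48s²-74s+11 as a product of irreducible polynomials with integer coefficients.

Need a pair with product 48·11 = 528 and sum -74: that's -66 and -8.
Split the middle term: 48s²-66s - 8s+11 = 6s(8s-11) - (8s-11).

(6s-1)(8s-11)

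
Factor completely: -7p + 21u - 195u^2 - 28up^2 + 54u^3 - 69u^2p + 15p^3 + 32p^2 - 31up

(2u - 3p - 7)(3u - p)(9u + 5p - 1)

Group: 9u(6u^2 - 11up - 21u + 3p^2 + 7p) + (5p - 1)(6u^2 - 11up - 21u + 3p^2 + 7p); both groups contain (6u^2 - 11up - 21u + 3p^2 + 7p), so (9u + 5p - 1) is a factor with cofactor 6u^2 - 11up - 21u + 3p^2 + 7p.
The cofactor groups again: 6u^2 - 11up - 21u + 3p^2 + 7p = 3u(2u - 3p - 7) - p(2u - 3p - 7); both groups contain (2u - 3p - 7), giving (3u - p)(2u - 3p - 7).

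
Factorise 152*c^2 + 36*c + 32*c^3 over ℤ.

Pull out the common factor 4*c, then factor the remaining trinomial.

4*c*(2*c + 9)*(4*c + 1)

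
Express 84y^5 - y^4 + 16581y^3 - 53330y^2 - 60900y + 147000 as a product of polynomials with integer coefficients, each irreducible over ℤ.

Among the possible rational roots, y = 10/7 is a root, giving the factor (7y - 10) and quotient 12y^4 + 17y^3 + 2393y^2 - 4200y - 14700.
Next, y = -7/4 is a root, giving the factor (4y + 7) and quotient 3y^3 - y^2 + 600y - 2100.
Then y = 10/3 is a root, giving the factor (3y - 10) and quotient y^2 + 3y + 210.
The quadratic y^2 + 3y + 210 has discriminant -831 < 0 and is irreducible over ℤ.

(3y - 10)(4y + 7)(7y - 10)(y^2 + 3y + 210)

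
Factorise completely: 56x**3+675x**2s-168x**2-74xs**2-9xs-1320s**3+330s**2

Group: x(56x**2+3xs-110s**2) + (12s-3)(56x**2+3xs-110s**2); both groups contain (56x**2+3xs-110s**2), so (x+12s-3) is a factor with cofactor 56x**2+3xs-110s**2.
The cofactor groups again: 56x**2+3xs-110s**2 = 7x(8x-11s) + 10s(8x-11s); both groups contain (8x-11s), giving (7x+10s)(8x-11s).

(8x-11s)(7x+10s)(x+12s-3)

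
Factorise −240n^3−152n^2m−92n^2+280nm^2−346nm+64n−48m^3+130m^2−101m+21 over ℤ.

−(10n−2m+3)(12n−8m+7)(2n+3m−1)

Group: 12n(−20n^2−26nm+4n+6m^2−11m+3) + (−8m+7)(−20n^2−26nm+4n+6m^2−11m+3); both groups contain (−20n^2−26nm+4n+6m^2−11m+3), so (12n−8m+7) is a factor with cofactor −20n^2−26nm+4n+6m^2−11m+3.
The cofactor groups again: −20n^2−26nm+4n+6m^2−11m+3 = −2n(10n−2m+3) + (−3m+1)(10n−2m+3); both groups contain (10n−2m+3), giving −(2n+3m−1)(10n−2m+3).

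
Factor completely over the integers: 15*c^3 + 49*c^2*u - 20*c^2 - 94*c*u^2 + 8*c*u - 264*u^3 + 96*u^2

Group: 3*c*(5*c^2 - 2*c*u - 24*u^2) + (11*u - 4)*(5*c^2 - 2*c*u - 24*u^2); both groups contain (5*c^2 - 2*c*u - 24*u^2), so (3*c + 11*u - 4) is a factor with cofactor 5*c^2 - 2*c*u - 24*u^2.
The cofactor groups again: 5*c^2 - 2*c*u - 24*u^2 = c*(5*c - 12*u) + 2*u*(5*c - 12*u); both groups contain (5*c - 12*u), giving (c + 2*u)*(5*c - 12*u).

(3*c + 11*u - 4)*(5*c - 12*u)*(c + 2*u)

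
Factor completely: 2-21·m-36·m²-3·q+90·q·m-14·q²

-(2·q-12·m+1)·(7·q-3·m-2)

Group: -7·q·(2·q-12·m+1) + (3·m+2)·(2·q-12·m+1); both groups contain (2·q-12·m+1).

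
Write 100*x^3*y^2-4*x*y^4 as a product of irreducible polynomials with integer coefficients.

4*x*y^2*(5*x+y)*(5*x-y)

Pull out the common factor 4*x*y^2; 25*x^2-y^2 is a difference of squares.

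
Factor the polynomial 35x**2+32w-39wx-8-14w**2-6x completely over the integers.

-(2w+7x-4)(7w-5x-2)

Group: -2w(7w-5x-2) + (-7x+4)(7w-5x-2); both groups contain (7w-5x-2).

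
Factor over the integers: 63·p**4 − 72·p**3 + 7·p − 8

(7·p − 8)·(9·p**3 + 1)

Group as (63·p**4 + 7·p) + (−72·p**3 − 8) = 7·p·(9·p**3 + 1) − 8·(9·p**3 + 1).
Both groups share the factor (9·p**3 + 1).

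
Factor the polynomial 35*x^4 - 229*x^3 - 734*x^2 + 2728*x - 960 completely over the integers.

Testing divisors of the constant over divisors of the leading coefficient, x = 15/7 is a root, so (7*x - 15) is a factor; dividing leaves 5*x^3 - 22*x^2 - 152*x + 64.
Next, x = -4 is a root, giving the factor (x + 4) and quotient 5*x^2 - 42*x + 16.
The remaining quadratic factors as (x - 8)(5*x - 2).

(5*x - 2)*(7*x - 15)*(x + 4)*(x - 8)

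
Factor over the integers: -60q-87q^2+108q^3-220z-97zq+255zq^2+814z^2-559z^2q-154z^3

Group: 11z(-14z^2-47zq+74z+36q^2-29q-20) + 3q(-14z^2-47zq+74z+36q^2-29q-20); both groups contain (-14z^2-47zq+74z+36q^2-29q-20), so (11z+3q) is a factor with cofactor -14z^2-47zq+74z+36q^2-29q-20.
The cofactor groups again: -14z^2-47zq+74z+36q^2-29q-20 = -14z(z+4q-5) + (9q+4)(z+4q-5); both groups contain (z+4q-5), giving -(14z-9q-4)(z+4q-5).

-(14z-9q-4)(11z+3q)(z+4q-5)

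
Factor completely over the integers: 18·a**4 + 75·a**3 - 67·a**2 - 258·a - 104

Among the possible rational roots, a = -1/2 is a root, so (2·a + 1) is a factor; dividing leaves 9·a**3 + 33·a**2 - 50·a - 104.
Then a = 2 is a root, so (a - 2) divides it; the quotient is 9·a**2 + 51·a + 52.
The remaining quadratic factors as (3·a + 4)(3·a + 13).

(2·a + 1)·(3·a + 13)·(3·a + 4)·(a - 2)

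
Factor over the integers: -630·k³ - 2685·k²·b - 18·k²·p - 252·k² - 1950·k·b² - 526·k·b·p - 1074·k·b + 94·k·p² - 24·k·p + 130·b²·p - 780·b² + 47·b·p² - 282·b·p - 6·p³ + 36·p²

Group: 14·k·(-45·k² - 150·k·b + 18·k·p - 18·k + 10·b·p - 60·b - p² + 6·p) + (13·b + 6·p)·(-45·k² - 150·k·b + 18·k·p - 18·k + 10·b·p - 60·b - p² + 6·p); both groups contain (-45·k² - 150·k·b + 18·k·p - 18·k + 10·b·p - 60·b - p² + 6·p), so (14·k + 13·b + 6·p) is a factor with cofactor -45·k² - 150·k·b + 18·k·p - 18·k + 10·b·p - 60·b - p² + 6·p.
The cofactor groups again: -45·k² - 150·k·b + 18·k·p - 18·k + 10·b·p - 60·b - p² + 6·p = -15·k·(3·k + 10·b - p) + (p - 6)·(3·k + 10·b - p); both groups contain (3·k + 10·b - p), giving -(15·k - p + 6)·(3·k + 10·b - p).

-(3·k + 10·b - p)·(14·k + 13·b + 6·p)·(15·k - p + 6)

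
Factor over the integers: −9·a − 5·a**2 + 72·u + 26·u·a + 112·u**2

(8·u − a)·(14·u + 5·a + 9)

Group: 8·u·(14·u + 5·a + 9) − a·(14·u + 5·a + 9); both groups contain (14·u + 5·a + 9).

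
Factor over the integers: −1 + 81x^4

(3x)⁴ − (1)⁴ = ((3x)² − (1)²)((3x)² + (1)²); the first factor splits again, the second (9x^2 + 1) is irreducible.

(3x + 1)(3x − 1)(9x^2 + 1)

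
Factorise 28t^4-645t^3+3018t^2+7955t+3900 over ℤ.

(4t+5)(7t+5)(t-12)(t-13)

Among the possible rational roots, t = 12 is a root, so (t-12) divides it; the quotient is 28t^3-309t^2-690t-325.
Then t = 13 is a root, so (t-13) divides it; the quotient is 28t^2+55t+25.
The remaining quadratic factors as (7t+5)(4t+5).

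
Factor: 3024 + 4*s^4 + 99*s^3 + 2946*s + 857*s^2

By the rational root theorem, s = −6 is a root, so (s + 6) is a factor; dividing leaves 4*s^3 + 75*s^2 + 407*s + 504.
Continuing, s = −9 is a root, giving the factor (s + 9) and quotient 4*s^2 + 39*s + 56.
The remaining quadratic factors as (4*s + 7)(s + 8).

(4*s + 7)*(s + 6)*(s + 8)*(s + 9)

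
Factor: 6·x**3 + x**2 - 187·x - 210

(6·x + 7)·(x + 5)·(x - 6)

Trying the rational-root candidates, x = -7/6 is a root, so (6·x + 7) divides it; the quotient is x**2 - x - 30.
The remaining quadratic factors as (x - 6)(x + 5).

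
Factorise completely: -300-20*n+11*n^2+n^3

Testing divisors of the constant over divisors of the leading coefficient, n = -6 is a root, so (n+6) is a factor; dividing leaves n^2+5*n-50.
The remaining quadratic factors as (n-5)(n+10).

(n+10)*(n+6)*(n-5)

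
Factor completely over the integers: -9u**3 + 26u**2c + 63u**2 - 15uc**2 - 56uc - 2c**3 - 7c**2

Group: 9u(-u**2 + 3uc + 7u - 2c**2 - 7c) + c(-u**2 + 3uc + 7u - 2c**2 - 7c); both groups contain (-u**2 + 3uc + 7u - 2c**2 - 7c), so (9u + c) is a factor with cofactor -u**2 + 3uc + 7u - 2c**2 - 7c.
The cofactor groups again: -u**2 + 3uc + 7u - 2c**2 - 7c = -u(u - 2c - 7) + c(u - 2c - 7); both groups contain (u - 2c - 7), giving -(u - c)(u - 2c - 7).

-(u - 2c - 7)(u - c)(9u + c)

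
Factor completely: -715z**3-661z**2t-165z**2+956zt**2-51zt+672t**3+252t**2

-(11z-12t)(5z+7t)(13z+8t+3)

Group: 11z(-65z**2-131zt-15z-56t**2-21t) - 12t(-65z**2-131zt-15z-56t**2-21t); both groups contain (-65z**2-131zt-15z-56t**2-21t), so (11z-12t) is a factor with cofactor -65z**2-131zt-15z-56t**2-21t.
The cofactor groups again: -65z**2-131zt-15z-56t**2-21t = -13z(5z+7t) + (-8t-3)(5z+7t); both groups contain (5z+7t), giving -(13z+8t+3)(5z+7t).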